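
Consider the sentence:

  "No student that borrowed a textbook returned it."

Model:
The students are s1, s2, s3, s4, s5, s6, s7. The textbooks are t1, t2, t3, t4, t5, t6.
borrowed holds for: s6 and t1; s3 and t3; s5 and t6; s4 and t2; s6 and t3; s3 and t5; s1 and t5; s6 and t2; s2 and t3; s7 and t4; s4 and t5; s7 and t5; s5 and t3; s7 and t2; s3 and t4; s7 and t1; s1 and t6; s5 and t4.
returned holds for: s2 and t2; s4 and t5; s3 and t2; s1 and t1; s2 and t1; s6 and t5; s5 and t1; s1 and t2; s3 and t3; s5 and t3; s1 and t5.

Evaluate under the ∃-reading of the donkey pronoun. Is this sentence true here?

"it" takes "a textbook" as antecedent — a donkey pronoun bound across the clause boundary.
Truth condition: for no (s,t) with borrowed(s,t) does returned(s,t) hold.
Restrictor pairs — does the scope hold? (s1,t5):holds  (s1,t6):fails  (s2,t3):fails  (s3,t3):holds  (s3,t4):fails  (s3,t5):fails  (s4,t2):fails  (s4,t5):holds  (s5,t3):holds  (s5,t4):fails  (s5,t6):fails  (s6,t1):fails  (s6,t2):fails  (s6,t3):fails  (s7,t1):fails  (s7,t2):fails  (s7,t4):fails  (s7,t5):fails
Scope holds for 4 pair(s), so the sentence is false.

False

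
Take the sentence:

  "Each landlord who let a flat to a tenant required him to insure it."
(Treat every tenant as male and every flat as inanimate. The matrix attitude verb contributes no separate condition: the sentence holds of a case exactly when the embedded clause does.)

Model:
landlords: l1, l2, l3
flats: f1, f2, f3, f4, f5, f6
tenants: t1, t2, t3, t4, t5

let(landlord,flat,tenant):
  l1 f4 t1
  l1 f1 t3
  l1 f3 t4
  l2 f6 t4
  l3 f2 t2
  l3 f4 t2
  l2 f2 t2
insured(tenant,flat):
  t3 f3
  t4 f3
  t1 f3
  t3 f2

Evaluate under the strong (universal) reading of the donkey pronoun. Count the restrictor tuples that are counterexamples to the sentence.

6

"him" takes "a tenant" as antecedent and "it" takes "a flat"; both are donkey pronouns co-varying with the restrictor.
Strong reading: for every (l,f,t) with let(l,f,t), insured(t,f).
Restrictor triples: (l1,f1,t3)→insured(t3,f1) ✗  (l1,f3,t4)→insured(t4,f3) ✓  (l1,f4,t1)→insured(t1,f4) ✗  (l2,f2,t2)→insured(t2,f2) ✗  (l2,f6,t4)→insured(t4,f6) ✗  (l3,f2,t2)→insured(t2,f2) ✗  (l3,f4,t2)→insured(t2,f4) ✗
Counterexamples (restrictor triples failing the scope): 6.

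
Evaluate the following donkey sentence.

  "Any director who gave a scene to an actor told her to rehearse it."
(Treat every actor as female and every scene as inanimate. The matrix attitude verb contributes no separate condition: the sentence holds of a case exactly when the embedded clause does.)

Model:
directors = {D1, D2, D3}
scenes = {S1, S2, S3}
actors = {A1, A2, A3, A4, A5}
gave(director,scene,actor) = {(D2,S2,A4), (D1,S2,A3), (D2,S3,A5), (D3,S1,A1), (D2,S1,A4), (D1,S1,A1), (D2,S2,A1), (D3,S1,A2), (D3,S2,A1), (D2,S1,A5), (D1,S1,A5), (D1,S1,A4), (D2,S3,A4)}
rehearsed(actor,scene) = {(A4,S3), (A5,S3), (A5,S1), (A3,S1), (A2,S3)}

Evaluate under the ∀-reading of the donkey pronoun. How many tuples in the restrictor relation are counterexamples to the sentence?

9

"her" takes "an actor" as antecedent and "it" takes "a scene"; both are donkey pronouns co-varying with the restrictor.
Strong reading: for every (d,s,a) with gave(d,s,a), rehearsed(a,s).
Restrictor triples: (D1,S1,A1)→rehearsed(A1,S1) ✗  (D1,S1,A4)→rehearsed(A4,S1) ✗  (D1,S1,A5)→rehearsed(A5,S1) ✓  (D1,S2,A3)→rehearsed(A3,S2) ✗  (D2,S1,A4)→rehearsed(A4,S1) ✗  (D2,S1,A5)→rehearsed(A5,S1) ✓  (D2,S2,A1)→rehearsed(A1,S2) ✗  (D2,S2,A4)→rehearsed(A4,S2) ✗  (D2,S3,A4)→rehearsed(A4,S3) ✓  (D2,S3,A5)→rehearsed(A5,S3) ✓  (D3,S1,A1)→rehearsed(A1,S1) ✗  (D3,S1,A2)→rehearsed(A2,S1) ✗  (D3,S2,A1)→rehearsed(A1,S2) ✗
Counterexamples (restrictor triples failing the scope): 9.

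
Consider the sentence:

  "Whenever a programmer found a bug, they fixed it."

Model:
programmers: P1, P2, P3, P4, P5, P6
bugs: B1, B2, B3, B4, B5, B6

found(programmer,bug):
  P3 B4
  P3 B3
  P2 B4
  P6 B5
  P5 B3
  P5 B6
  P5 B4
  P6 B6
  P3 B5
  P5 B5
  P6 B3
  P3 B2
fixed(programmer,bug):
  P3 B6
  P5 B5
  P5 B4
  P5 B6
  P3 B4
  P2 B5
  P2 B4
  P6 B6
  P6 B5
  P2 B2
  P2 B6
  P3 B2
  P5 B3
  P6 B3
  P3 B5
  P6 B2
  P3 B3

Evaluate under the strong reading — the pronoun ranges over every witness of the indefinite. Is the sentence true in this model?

True

"it" takes "a bug" as antecedent — a donkey pronoun bound across the clause boundary.
Strong reading: for every (p,b) with found(p,b), fixed(p,b).
Restrictor pairs: (P2,B4) ✓  (P3,B2) ✓  (P3,B3) ✓  (P3,B4) ✓  (P3,B5) ✓  (P5,B3) ✓  (P5,B4) ✓  (P5,B5) ✓  (P5,B6) ✓  (P6,B3) ✓  (P6,B5) ✓  (P6,B6) ✓
Every restrictor pair satisfies the scope.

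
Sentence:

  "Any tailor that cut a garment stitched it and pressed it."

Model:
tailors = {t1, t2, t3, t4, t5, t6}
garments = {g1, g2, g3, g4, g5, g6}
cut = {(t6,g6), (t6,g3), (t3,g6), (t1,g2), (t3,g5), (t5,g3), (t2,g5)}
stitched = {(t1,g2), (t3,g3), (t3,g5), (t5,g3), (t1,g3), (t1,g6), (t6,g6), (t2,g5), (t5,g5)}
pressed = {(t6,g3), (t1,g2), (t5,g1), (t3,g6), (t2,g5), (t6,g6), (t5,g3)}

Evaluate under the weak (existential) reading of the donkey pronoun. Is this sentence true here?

False

"it" takes "a garment" as antecedent — a donkey pronoun bound across the clause boundary.
Weak reading: every tailor t with some cut-garment has at least one cut-garment g such that stitched(t,g) ∧ pressed(t,g).
Per tailor: t1:✓  t2:✓  t3:✗  t5:✓  t6:✓
t3 has no witness among its cut-garments.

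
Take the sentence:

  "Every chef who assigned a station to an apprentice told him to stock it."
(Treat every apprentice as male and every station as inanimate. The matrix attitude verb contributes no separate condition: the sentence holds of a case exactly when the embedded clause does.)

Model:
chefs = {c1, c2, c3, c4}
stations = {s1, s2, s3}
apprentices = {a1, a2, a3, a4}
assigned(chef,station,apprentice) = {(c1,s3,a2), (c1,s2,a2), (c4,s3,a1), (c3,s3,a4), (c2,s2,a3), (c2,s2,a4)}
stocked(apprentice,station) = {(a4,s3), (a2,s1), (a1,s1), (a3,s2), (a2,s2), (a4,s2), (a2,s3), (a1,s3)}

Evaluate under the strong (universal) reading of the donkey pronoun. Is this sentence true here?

"him" takes "an apprentice" as antecedent and "it" takes "a station"; both are donkey pronouns co-varying with the restrictor.
Strong reading: for every (c,s,a) with assigned(c,s,a), stocked(a,s).
Restrictor triples: (c1,s2,a2)→stocked(a2,s2) ✓  (c1,s3,a2)→stocked(a2,s3) ✓  (c2,s2,a3)→stocked(a3,s2) ✓  (c2,s2,a4)→stocked(a4,s2) ✓  (c3,s3,a4)→stocked(a4,s3) ✓  (c4,s3,a1)→stocked(a1,s3) ✓
Every restrictor triple satisfies the scope.

True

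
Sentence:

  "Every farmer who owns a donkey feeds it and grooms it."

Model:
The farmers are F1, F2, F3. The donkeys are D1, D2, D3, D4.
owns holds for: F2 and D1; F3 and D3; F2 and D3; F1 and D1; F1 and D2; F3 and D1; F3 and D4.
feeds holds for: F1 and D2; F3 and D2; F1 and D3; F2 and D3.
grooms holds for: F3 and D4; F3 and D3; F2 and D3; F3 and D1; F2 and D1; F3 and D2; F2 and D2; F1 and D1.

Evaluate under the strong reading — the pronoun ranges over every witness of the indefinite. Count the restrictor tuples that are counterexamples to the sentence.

"it" takes "a donkey" as antecedent — a donkey pronoun bound across the clause boundary.
Strong reading: for every (f,d) with owns(f,d), feeds(f,d) ∧ grooms(f,d).
Restrictor pairs: (F1,D1) ✗  (F1,D2) ✗  (F2,D1) ✗  (F2,D3) ✓  (F3,D1) ✗  (F3,D3) ✗  (F3,D4) ✗
Counterexamples (restrictor pairs failing the scope): 6.

6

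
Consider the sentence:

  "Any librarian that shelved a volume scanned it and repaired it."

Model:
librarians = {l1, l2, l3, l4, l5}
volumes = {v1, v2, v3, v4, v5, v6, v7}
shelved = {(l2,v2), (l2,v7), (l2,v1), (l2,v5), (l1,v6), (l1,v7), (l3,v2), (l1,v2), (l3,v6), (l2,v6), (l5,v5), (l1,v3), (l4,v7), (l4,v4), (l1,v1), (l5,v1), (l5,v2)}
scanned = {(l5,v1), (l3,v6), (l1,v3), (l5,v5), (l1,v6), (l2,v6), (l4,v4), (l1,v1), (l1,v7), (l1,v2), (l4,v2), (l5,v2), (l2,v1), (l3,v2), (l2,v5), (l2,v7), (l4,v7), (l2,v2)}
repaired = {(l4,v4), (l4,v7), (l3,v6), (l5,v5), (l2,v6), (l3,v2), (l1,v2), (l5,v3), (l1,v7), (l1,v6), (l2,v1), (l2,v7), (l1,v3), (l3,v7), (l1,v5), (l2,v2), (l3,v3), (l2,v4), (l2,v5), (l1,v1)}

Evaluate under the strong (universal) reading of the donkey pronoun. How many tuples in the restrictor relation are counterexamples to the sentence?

2

"it" takes "a volume" as antecedent — a donkey pronoun bound across the clause boundary.
Strong reading: for every (l,v) with shelved(l,v), scanned(l,v) ∧ repaired(l,v).
Restrictor pairs: (l1,v1) ✓  (l1,v2) ✓  (l1,v3) ✓  (l1,v6) ✓  (l1,v7) ✓  (l2,v1) ✓  (l2,v2) ✓  (l2,v5) ✓  (l2,v6) ✓  (l2,v7) ✓  (l3,v2) ✓  (l3,v6) ✓  (l4,v4) ✓  (l4,v7) ✓  (l5,v1) ✗  (l5,v2) ✗  (l5,v5) ✓
Counterexamples (restrictor pairs failing the scope): 2.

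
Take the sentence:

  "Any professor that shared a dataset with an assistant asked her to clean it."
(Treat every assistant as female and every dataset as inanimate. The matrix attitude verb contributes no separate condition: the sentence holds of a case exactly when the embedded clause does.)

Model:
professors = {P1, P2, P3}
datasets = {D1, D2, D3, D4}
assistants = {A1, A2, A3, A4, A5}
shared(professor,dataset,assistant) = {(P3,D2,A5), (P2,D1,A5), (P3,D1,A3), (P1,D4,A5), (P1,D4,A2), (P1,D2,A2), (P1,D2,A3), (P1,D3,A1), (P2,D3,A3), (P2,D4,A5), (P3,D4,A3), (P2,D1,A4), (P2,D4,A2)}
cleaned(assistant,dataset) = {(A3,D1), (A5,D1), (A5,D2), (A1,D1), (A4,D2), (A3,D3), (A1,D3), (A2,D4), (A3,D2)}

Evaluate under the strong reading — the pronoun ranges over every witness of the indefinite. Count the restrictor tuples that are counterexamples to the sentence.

5

"her" takes "an assistant" as antecedent and "it" takes "a dataset"; both are donkey pronouns co-varying with the restrictor.
Strong reading: for every (p,d,a) with shared(p,d,a), cleaned(a,d).
Restrictor triples: (P1,D2,A2)→cleaned(A2,D2) ✗  (P1,D2,A3)→cleaned(A3,D2) ✓  (P1,D3,A1)→cleaned(A1,D3) ✓  (P1,D4,A2)→cleaned(A2,D4) ✓  (P1,D4,A5)→cleaned(A5,D4) ✗  (P2,D1,A4)→cleaned(A4,D1) ✗  (P2,D1,A5)→cleaned(A5,D1) ✓  (P2,D3,A3)→cleaned(A3,D3) ✓  (P2,D4,A2)→cleaned(A2,D4) ✓  (P2,D4,A5)→cleaned(A5,D4) ✗  (P3,D1,A3)→cleaned(A3,D1) ✓  (P3,D2,A5)→cleaned(A5,D2) ✓  (P3,D4,A3)→cleaned(A3,D4) ✗
Counterexamples (restrictor triples failing the scope): 5.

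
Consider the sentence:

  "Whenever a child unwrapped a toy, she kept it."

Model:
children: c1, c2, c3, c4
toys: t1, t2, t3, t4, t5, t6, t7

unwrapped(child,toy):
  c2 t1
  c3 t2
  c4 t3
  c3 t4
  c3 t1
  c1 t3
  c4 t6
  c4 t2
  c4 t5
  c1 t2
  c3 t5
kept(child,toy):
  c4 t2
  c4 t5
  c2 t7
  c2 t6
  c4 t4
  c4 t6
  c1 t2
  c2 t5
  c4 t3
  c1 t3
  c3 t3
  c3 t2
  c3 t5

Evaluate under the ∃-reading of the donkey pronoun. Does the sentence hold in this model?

False

"it" takes "a toy" as antecedent — a donkey pronoun bound across the clause boundary.
Weak reading: every child c with some unwrapped-toy has at least one unwrapped-toy t such that kept(c,t).
Per child: c1:✓  c2:✗  c3:✓  c4:✓
c2 has no witness among its unwrapped-toys.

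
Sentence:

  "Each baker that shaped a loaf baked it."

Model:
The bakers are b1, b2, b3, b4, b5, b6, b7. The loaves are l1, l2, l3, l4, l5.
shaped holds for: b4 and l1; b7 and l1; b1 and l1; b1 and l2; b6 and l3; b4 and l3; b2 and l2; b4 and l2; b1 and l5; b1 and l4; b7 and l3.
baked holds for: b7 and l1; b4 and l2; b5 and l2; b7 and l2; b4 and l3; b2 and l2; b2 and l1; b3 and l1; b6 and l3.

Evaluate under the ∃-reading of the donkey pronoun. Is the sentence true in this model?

False

"it" takes "a loaf" as antecedent — a donkey pronoun bound across the clause boundary.
Weak reading: every baker b with some shaped-loaf has at least one shaped-loaf l such that baked(b,l).
Per baker: b1:✗  b2:✓  b4:✓  b6:✓  b7:✓
b1 has no witness among its shaped-loaves.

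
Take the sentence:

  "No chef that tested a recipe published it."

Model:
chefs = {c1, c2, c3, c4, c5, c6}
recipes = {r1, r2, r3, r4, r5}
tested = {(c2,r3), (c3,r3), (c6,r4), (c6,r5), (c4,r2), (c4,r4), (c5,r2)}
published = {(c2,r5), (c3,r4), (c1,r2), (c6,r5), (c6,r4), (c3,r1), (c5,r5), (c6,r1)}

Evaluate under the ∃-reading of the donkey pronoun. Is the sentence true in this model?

"it" takes "a recipe" as antecedent — a donkey pronoun bound across the clause boundary.
Truth condition: for no (c,r) with tested(c,r) does published(c,r) hold.
Restrictor pairs — does the scope hold? (c2,r3):fails  (c3,r3):fails  (c4,r2):fails  (c4,r4):fails  (c5,r2):fails  (c6,r4):holds  (c6,r5):holds
Scope holds for 2 pair(s), so the sentence is false.

False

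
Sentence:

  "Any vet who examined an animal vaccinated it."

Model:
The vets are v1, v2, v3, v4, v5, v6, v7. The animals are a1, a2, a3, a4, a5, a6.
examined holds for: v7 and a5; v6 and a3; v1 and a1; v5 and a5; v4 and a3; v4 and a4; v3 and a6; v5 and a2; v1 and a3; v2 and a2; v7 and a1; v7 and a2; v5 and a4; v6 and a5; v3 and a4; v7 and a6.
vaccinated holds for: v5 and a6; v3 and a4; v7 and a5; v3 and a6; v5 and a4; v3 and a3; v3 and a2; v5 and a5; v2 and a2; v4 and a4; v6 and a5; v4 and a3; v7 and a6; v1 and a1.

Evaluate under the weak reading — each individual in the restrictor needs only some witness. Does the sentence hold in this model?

True

"it" takes "an animal" as antecedent — a donkey pronoun bound across the clause boundary.
Weak reading: every vet v with some examined-animal has at least one examined-animal a such that vaccinated(v,a).
Per vet: v1:✓  v2:✓  v3:✓  v4:✓  v5:✓  v6:✓  v7:✓
Every vet in the restrictor has a witness.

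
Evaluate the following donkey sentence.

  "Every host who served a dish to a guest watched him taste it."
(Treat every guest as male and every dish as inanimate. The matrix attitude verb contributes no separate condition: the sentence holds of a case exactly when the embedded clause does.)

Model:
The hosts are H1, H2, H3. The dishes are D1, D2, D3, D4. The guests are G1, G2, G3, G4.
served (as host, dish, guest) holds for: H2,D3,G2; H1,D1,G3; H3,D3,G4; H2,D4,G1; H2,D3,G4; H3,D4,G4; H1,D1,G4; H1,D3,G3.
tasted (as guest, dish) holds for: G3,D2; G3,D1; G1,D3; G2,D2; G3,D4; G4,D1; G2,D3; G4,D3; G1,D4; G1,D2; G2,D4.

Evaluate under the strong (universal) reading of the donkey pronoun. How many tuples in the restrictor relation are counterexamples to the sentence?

2

"him" takes "a guest" as antecedent and "it" takes "a dish"; both are donkey pronouns co-varying with the restrictor.
Strong reading: for every (h,d,g) with served(h,d,g), tasted(g,d).
Restrictor triples: (H1,D1,G3)→tasted(G3,D1) ✓  (H1,D1,G4)→tasted(G4,D1) ✓  (H1,D3,G3)→tasted(G3,D3) ✗  (H2,D3,G2)→tasted(G2,D3) ✓  (H2,D3,G4)→tasted(G4,D3) ✓  (H2,D4,G1)→tasted(G1,D4) ✓  (H3,D3,G4)→tasted(G4,D3) ✓  (H3,D4,G4)→tasted(G4,D4) ✗
Counterexamples (restrictor triples failing the scope): 2.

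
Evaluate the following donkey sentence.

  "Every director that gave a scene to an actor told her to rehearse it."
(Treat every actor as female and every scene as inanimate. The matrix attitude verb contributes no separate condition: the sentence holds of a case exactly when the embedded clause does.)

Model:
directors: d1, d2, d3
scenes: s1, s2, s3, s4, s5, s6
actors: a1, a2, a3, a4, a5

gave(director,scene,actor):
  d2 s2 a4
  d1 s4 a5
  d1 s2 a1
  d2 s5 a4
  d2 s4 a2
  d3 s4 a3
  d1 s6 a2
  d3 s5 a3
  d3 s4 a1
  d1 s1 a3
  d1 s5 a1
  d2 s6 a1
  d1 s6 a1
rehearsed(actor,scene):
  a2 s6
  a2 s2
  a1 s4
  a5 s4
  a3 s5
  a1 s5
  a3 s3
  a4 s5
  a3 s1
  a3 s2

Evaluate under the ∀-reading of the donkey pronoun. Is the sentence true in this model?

"her" takes "an actor" as antecedent and "it" takes "a scene"; both are donkey pronouns co-varying with the restrictor.
Strong reading: for every (d,s,a) with gave(d,s,a), rehearsed(a,s).
Restrictor triples: (d1,s1,a3)→rehearsed(a3,s1) ✓  (d1,s2,a1)→rehearsed(a1,s2) ✗  (d1,s4,a5)→rehearsed(a5,s4) ✓  (d1,s5,a1)→rehearsed(a1,s5) ✓  (d1,s6,a1)→rehearsed(a1,s6) ✗  (d1,s6,a2)→rehearsed(a2,s6) ✓  (d2,s2,a4)→rehearsed(a4,s2) ✗  (d2,s4,a2)→rehearsed(a2,s4) ✗  (d2,s5,a4)→rehearsed(a4,s5) ✓  (d2,s6,a1)→rehearsed(a1,s6) ✗  (d3,s4,a1)→rehearsed(a1,s4) ✓  (d3,s4,a3)→rehearsed(a3,s4) ✗  (d3,s5,a3)→rehearsed(a3,s5) ✓
Counterexample: (d1,s2,a1) — rehearsed(a1,s2) does not hold.

False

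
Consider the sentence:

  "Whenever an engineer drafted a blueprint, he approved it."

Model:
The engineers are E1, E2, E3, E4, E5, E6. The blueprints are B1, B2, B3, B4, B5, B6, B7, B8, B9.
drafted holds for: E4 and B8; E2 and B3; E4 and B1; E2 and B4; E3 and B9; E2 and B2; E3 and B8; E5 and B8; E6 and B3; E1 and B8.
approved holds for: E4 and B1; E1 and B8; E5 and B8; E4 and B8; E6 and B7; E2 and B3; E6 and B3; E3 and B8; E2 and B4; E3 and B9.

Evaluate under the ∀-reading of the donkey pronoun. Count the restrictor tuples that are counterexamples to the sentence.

1

"it" takes "a blueprint" as antecedent — a donkey pronoun bound across the clause boundary.
Strong reading: for every (e,b) with drafted(e,b), approved(e,b).
Restrictor pairs: (E1,B8) ✓  (E2,B2) ✗  (E2,B3) ✓  (E2,B4) ✓  (E3,B8) ✓  (E3,B9) ✓  (E4,B1) ✓  (E4,B8) ✓  (E5,B8) ✓  (E6,B3) ✓
Counterexamples (restrictor pairs failing the scope): 1.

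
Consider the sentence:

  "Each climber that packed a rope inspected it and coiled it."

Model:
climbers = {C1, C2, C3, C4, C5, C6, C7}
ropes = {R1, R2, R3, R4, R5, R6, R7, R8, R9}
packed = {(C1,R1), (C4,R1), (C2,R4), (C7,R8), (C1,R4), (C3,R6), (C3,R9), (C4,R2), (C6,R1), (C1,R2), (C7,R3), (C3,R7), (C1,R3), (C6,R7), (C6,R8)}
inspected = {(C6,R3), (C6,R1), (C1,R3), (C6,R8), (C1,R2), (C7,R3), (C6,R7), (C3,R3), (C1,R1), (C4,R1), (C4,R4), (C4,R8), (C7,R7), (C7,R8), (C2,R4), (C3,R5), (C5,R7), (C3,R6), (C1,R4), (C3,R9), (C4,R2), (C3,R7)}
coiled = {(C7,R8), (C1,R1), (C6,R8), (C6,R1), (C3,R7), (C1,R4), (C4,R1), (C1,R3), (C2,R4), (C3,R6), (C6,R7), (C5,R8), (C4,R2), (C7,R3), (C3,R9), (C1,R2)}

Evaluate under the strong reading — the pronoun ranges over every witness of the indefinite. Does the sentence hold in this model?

True

"it" takes "a rope" as antecedent — a donkey pronoun bound across the clause boundary.
Strong reading: for every (c,r) with packed(c,r), inspected(c,r) ∧ coiled(c,r).
Restrictor pairs: (C1,R1) ✓  (C1,R2) ✓  (C1,R3) ✓  (C1,R4) ✓  (C2,R4) ✓  (C3,R6) ✓  (C3,R7) ✓  (C3,R9) ✓  (C4,R1) ✓  (C4,R2) ✓  (C6,R1) ✓  (C6,R7) ✓  (C6,R8) ✓  (C7,R3) ✓  (C7,R8) ✓
Every restrictor pair satisfies the scope.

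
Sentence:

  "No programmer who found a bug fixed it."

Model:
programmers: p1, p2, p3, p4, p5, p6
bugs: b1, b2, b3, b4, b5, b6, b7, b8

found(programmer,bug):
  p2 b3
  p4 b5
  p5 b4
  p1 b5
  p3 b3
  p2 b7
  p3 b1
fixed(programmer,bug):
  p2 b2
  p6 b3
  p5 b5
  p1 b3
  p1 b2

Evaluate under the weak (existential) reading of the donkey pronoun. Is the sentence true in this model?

True

"it" takes "a bug" as antecedent — a donkey pronoun bound across the clause boundary.
Truth condition: for no (p,b) with found(p,b) does fixed(p,b) hold.
Restrictor pairs — does the scope hold? (p1,b5):fails  (p2,b3):fails  (p2,b7):fails  (p3,b1):fails  (p3,b3):fails  (p4,b5):fails  (p5,b4):fails
Scope holds for no restrictor pair, so the sentence is true.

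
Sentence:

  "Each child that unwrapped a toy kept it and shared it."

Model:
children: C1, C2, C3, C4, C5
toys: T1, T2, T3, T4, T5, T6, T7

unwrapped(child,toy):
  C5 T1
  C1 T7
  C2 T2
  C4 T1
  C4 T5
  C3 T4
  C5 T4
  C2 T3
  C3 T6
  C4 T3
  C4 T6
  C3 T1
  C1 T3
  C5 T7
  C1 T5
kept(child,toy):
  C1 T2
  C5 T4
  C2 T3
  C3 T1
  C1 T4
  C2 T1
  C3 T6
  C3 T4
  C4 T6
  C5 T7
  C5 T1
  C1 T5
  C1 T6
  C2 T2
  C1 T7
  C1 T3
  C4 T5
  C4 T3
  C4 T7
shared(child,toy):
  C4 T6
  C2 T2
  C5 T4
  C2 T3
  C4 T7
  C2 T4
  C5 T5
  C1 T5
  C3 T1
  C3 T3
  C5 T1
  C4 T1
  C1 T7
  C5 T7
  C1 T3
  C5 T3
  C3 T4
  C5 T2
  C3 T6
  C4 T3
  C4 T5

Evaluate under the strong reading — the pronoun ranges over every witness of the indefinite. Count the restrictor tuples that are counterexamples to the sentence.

"it" takes "a toy" as antecedent — a donkey pronoun bound across the clause boundary.
Strong reading: for every (c,t) with unwrapped(c,t), kept(c,t) ∧ shared(c,t).
Restrictor pairs: (C1,T3) ✓  (C1,T5) ✓  (C1,T7) ✓  (C2,T2) ✓  (C2,T3) ✓  (C3,T1) ✓  (C3,T4) ✓  (C3,T6) ✓  (C4,T1) ✗  (C4,T3) ✓  (C4,T5) ✓  (C4,T6) ✓  (C5,T1) ✓  (C5,T4) ✓  (C5,T7) ✓
Counterexamples (restrictor pairs failing the scope): 1.

1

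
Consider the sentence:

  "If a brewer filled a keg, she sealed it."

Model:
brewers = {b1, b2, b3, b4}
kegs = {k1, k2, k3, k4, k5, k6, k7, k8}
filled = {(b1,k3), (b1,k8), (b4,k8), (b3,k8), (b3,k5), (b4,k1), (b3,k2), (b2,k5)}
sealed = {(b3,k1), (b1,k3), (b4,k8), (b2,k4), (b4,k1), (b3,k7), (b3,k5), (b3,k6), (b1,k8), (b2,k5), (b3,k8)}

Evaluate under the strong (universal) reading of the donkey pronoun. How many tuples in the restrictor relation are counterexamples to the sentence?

"it" takes "a keg" as antecedent — a donkey pronoun bound across the clause boundary.
Strong reading: for every (b,k) with filled(b,k), sealed(b,k).
Restrictor pairs: (b1,k3) ✓  (b1,k8) ✓  (b2,k5) ✓  (b3,k2) ✗  (b3,k5) ✓  (b3,k8) ✓  (b4,k1) ✓  (b4,k8) ✓
Counterexamples (restrictor pairs failing the scope): 1.

1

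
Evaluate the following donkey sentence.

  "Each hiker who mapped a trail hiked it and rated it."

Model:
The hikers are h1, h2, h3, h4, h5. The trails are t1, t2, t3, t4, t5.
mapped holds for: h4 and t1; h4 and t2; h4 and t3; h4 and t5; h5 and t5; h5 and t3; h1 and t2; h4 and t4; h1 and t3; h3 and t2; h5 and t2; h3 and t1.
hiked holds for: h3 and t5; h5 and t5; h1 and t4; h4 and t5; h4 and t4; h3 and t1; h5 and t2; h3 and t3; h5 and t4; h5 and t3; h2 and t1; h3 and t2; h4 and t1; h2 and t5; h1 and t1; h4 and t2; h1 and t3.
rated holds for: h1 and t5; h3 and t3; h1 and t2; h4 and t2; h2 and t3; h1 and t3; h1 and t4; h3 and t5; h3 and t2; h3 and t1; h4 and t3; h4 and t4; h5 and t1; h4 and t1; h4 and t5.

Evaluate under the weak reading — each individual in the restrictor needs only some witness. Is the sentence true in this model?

False

"it" takes "a trail" as antecedent — a donkey pronoun bound across the clause boundary.
Weak reading: every hiker h with some mapped-trail has at least one mapped-trail t such that hiked(h,t) ∧ rated(h,t).
Per hiker: h1:✓  h3:✓  h4:✓  h5:✗
h5 has no witness among its mapped-trails.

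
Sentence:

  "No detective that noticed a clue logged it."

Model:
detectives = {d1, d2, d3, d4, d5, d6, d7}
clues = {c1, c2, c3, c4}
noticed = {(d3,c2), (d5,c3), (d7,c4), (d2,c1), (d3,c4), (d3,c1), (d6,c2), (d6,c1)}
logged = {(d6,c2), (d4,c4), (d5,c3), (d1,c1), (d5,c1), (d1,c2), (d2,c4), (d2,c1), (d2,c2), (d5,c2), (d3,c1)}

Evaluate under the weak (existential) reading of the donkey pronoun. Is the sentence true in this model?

False

"it" takes "a clue" as antecedent — a donkey pronoun bound across the clause boundary.
Truth condition: for no (d,c) with noticed(d,c) does logged(d,c) hold.
Restrictor pairs — does the scope hold? (d2,c1):holds  (d3,c1):holds  (d3,c2):fails  (d3,c4):fails  (d5,c3):holds  (d6,c1):fails  (d6,c2):holds  (d7,c4):fails
Scope holds for 4 pair(s), so the sentence is false.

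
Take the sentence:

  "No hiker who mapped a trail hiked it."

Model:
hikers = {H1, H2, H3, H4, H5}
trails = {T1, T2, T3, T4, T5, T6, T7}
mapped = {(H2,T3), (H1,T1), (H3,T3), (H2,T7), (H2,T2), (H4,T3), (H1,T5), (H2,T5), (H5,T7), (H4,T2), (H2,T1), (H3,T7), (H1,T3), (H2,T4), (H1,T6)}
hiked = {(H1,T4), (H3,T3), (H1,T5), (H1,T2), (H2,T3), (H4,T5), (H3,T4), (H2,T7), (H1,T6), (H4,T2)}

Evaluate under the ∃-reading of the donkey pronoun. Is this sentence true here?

False

"it" takes "a trail" as antecedent — a donkey pronoun bound across the clause boundary.
Truth condition: for no (h,t) with mapped(h,t) does hiked(h,t) hold.
Restrictor pairs — does the scope hold? (H1,T1):fails  (H1,T3):fails  (H1,T5):holds  (H1,T6):holds  (H2,T1):fails  (H2,T2):fails  (H2,T3):holds  (H2,T4):fails  (H2,T5):fails  (H2,T7):holds  (H3,T3):holds  (H3,T7):fails  (H4,T2):holds  (H4,T3):fails  (H5,T7):fails
Scope holds for 6 pair(s), so the sentence is false.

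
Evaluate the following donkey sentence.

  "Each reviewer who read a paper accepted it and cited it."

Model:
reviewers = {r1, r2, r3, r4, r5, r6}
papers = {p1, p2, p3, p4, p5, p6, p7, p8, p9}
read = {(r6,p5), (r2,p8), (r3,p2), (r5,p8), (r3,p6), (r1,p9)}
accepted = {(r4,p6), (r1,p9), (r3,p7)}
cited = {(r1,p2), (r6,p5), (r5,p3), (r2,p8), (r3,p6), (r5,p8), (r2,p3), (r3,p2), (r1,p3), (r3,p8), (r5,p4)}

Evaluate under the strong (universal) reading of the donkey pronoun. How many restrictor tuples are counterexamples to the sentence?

6

"it" takes "a paper" as antecedent — a donkey pronoun bound across the clause boundary.
Strong reading: for every (r,p) with read(r,p), accepted(r,p) ∧ cited(r,p).
Restrictor pairs: (r1,p9) ✗  (r2,p8) ✗  (r3,p2) ✗  (r3,p6) ✗  (r5,p8) ✗  (r6,p5) ✗
Counterexamples (restrictor pairs failing the scope): 6.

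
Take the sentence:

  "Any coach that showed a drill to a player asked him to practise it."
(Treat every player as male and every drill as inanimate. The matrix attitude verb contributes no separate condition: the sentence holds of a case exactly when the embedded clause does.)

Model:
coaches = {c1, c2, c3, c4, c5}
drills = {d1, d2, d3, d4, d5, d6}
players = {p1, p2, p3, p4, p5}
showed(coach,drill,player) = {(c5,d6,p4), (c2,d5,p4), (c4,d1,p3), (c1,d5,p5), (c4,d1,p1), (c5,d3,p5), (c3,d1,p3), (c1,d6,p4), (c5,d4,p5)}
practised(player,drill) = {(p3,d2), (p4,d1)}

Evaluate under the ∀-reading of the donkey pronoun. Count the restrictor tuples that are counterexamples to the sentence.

9

"him" takes "a player" as antecedent and "it" takes "a drill"; both are donkey pronouns co-varying with the restrictor.
Strong reading: for every (c,d,p) with showed(c,d,p), practised(p,d).
Restrictor triples: (c1,d5,p5)→practised(p5,d5) ✗  (c1,d6,p4)→practised(p4,d6) ✗  (c2,d5,p4)→practised(p4,d5) ✗  (c3,d1,p3)→practised(p3,d1) ✗  (c4,d1,p1)→practised(p1,d1) ✗  (c4,d1,p3)→practised(p3,d1) ✗  (c5,d3,p5)→practised(p5,d3) ✗  (c5,d4,p5)→practised(p5,d4) ✗  (c5,d6,p4)→practised(p4,d6) ✗
Counterexamples (restrictor triples failing the scope): 9.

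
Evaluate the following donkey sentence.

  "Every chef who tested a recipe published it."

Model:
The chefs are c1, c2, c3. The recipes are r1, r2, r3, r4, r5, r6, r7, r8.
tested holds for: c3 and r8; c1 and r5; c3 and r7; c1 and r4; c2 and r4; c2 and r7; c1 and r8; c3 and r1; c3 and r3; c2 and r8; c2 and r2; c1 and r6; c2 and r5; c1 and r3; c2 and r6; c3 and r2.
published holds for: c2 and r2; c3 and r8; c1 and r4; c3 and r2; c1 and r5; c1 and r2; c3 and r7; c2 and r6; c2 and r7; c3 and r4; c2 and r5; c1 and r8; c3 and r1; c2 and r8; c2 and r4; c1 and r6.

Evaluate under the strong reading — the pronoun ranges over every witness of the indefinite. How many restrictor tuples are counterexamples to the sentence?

2

"it" takes "a recipe" as antecedent — a donkey pronoun bound across the clause boundary.
Strong reading: for every (c,r) with tested(c,r), published(c,r).
Restrictor pairs: (c1,r3) ✗  (c1,r4) ✓  (c1,r5) ✓  (c1,r6) ✓  (c1,r8) ✓  (c2,r2) ✓  (c2,r4) ✓  (c2,r5) ✓  (c2,r6) ✓  (c2,r7) ✓  (c2,r8) ✓  (c3,r1) ✓  (c3,r2) ✓  (c3,r3) ✗  (c3,r7) ✓  (c3,r8) ✓
Counterexamples (restrictor pairs failing the scope): 2.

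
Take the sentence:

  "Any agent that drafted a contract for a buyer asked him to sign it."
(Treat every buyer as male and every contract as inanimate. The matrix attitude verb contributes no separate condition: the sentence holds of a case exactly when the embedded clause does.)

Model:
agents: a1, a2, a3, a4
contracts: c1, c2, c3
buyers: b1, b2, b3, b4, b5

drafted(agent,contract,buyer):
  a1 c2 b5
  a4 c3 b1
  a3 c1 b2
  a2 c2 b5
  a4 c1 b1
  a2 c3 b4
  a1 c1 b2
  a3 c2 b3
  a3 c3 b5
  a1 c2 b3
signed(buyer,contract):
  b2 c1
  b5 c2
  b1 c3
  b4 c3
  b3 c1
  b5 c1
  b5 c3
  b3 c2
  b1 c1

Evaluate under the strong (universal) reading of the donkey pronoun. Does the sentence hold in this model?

"him" takes "a buyer" as antecedent and "it" takes "a contract"; both are donkey pronouns co-varying with the restrictor.
Strong reading: for every (a,c,b) with drafted(a,c,b), signed(b,c).
Restrictor triples: (a1,c1,b2)→signed(b2,c1) ✓  (a1,c2,b3)→signed(b3,c2) ✓  (a1,c2,b5)→signed(b5,c2) ✓  (a2,c2,b5)→signed(b5,c2) ✓  (a2,c3,b4)→signed(b4,c3) ✓  (a3,c1,b2)→signed(b2,c1) ✓  (a3,c2,b3)→signed(b3,c2) ✓  (a3,c3,b5)→signed(b5,c3) ✓  (a4,c1,b1)→signed(b1,c1) ✓  (a4,c3,b1)→signed(b1,c3) ✓
Every restrictor triple satisfies the scope.

True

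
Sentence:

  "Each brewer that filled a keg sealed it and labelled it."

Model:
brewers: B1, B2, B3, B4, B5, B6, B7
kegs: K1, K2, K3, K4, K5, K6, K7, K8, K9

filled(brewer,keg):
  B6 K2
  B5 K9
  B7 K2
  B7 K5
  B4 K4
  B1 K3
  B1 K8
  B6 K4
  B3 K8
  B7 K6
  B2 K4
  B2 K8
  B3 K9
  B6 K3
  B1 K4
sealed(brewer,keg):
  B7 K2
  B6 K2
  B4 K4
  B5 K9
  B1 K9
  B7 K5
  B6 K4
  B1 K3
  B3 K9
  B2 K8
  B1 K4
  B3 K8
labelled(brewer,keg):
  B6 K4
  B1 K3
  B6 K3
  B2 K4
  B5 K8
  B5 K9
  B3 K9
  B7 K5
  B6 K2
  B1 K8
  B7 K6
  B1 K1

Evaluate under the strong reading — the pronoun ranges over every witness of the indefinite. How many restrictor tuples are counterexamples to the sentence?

9

"it" takes "a keg" as antecedent — a donkey pronoun bound across the clause boundary.
Strong reading: for every (b,k) with filled(b,k), sealed(b,k) ∧ labelled(b,k).
Restrictor pairs: (B1,K3) ✓  (B1,K4) ✗  (B1,K8) ✗  (B2,K4) ✗  (B2,K8) ✗  (B3,K8) ✗  (B3,K9) ✓  (B4,K4) ✗  (B5,K9) ✓  (B6,K2) ✓  (B6,K3) ✗  (B6,K4) ✓  (B7,K2) ✗  (B7,K5) ✓  (B7,K6) ✗
Counterexamples (restrictor pairs failing the scope): 9.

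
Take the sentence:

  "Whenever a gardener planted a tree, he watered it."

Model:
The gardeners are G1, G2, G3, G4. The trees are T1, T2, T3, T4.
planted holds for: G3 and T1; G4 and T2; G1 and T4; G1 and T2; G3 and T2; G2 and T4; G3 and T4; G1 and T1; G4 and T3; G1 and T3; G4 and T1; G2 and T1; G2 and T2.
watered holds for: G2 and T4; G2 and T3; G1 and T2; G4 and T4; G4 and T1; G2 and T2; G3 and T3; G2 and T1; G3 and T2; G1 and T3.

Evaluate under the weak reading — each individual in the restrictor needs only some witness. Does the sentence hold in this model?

"it" takes "a tree" as antecedent — a donkey pronoun bound across the clause boundary.
Weak reading: every gardener g with some planted-tree has at least one planted-tree t such that watered(g,t).
Per gardener: G1:✓  G2:✓  G3:✓  G4:✓
Every gardener in the restrictor has a witness.

True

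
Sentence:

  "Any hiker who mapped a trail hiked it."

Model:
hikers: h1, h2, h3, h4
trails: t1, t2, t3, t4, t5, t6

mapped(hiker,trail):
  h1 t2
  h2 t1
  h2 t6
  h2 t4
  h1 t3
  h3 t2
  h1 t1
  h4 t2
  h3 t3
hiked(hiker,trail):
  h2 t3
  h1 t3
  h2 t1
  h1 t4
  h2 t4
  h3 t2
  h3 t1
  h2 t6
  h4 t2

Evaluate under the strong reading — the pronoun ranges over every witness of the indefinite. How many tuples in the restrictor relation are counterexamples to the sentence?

3

"it" takes "a trail" as antecedent — a donkey pronoun bound across the clause boundary.
Strong reading: for every (h,t) with mapped(h,t), hiked(h,t).
Restrictor pairs: (h1,t1) ✗  (h1,t2) ✗  (h1,t3) ✓  (h2,t1) ✓  (h2,t4) ✓  (h2,t6) ✓  (h3,t2) ✓  (h3,t3) ✗  (h4,t2) ✓
Counterexamples (restrictor pairs failing the scope): 3.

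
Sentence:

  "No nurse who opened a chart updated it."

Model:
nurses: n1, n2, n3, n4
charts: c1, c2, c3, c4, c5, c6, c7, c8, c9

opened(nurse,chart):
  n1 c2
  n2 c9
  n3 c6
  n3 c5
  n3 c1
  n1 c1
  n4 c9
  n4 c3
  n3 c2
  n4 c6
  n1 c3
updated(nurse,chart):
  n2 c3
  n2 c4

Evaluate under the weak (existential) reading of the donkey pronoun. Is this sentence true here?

True

"it" takes "a chart" as antecedent — a donkey pronoun bound across the clause boundary.
Truth condition: for no (n,c) with opened(n,c) does updated(n,c) hold.
Restrictor pairs — does the scope hold? (n1,c1):fails  (n1,c2):fails  (n1,c3):fails  (n2,c9):fails  (n3,c1):fails  (n3,c2):fails  (n3,c5):fails  (n3,c6):fails  (n4,c3):fails  (n4,c6):fails  (n4,c9):fails
Scope holds for no restrictor pair, so the sentence is true.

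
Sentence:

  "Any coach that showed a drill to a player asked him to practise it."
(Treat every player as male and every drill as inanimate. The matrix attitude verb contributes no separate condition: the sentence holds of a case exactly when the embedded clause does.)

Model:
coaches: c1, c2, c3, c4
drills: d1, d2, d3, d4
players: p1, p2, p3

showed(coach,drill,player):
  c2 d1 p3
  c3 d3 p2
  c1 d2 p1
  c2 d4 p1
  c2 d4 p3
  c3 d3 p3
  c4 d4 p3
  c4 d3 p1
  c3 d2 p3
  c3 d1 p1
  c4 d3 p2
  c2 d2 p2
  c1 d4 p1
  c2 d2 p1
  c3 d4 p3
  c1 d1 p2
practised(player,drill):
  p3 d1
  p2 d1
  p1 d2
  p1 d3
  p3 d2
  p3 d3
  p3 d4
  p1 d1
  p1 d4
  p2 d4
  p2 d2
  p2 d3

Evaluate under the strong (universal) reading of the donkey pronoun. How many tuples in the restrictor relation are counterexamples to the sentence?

"him" takes "a player" as antecedent and "it" takes "a drill"; both are donkey pronouns co-varying with the restrictor.
Strong reading: for every (c,d,p) with showed(c,d,p), practised(p,d).
Restrictor triples: (c1,d1,p2)→practised(p2,d1) ✓  (c1,d2,p1)→practised(p1,d2) ✓  (c1,d4,p1)→practised(p1,d4) ✓  (c2,d1,p3)→practised(p3,d1) ✓  (c2,d2,p1)→practised(p1,d2) ✓  (c2,d2,p2)→practised(p2,d2) ✓  (c2,d4,p1)→practised(p1,d4) ✓  (c2,d4,p3)→practised(p3,d4) ✓  (c3,d1,p1)→practised(p1,d1) ✓  (c3,d2,p3)→practised(p3,d2) ✓  (c3,d3,p2)→practised(p2,d3) ✓  (c3,d3,p3)→practised(p3,d3) ✓  (c3,d4,p3)→practised(p3,d4) ✓  (c4,d3,p1)→practised(p1,d3) ✓  (c4,d3,p2)→practised(p2,d3) ✓  (c4,d4,p3)→practised(p3,d4) ✓
Counterexamples (restrictor triples failing the scope): 0.

0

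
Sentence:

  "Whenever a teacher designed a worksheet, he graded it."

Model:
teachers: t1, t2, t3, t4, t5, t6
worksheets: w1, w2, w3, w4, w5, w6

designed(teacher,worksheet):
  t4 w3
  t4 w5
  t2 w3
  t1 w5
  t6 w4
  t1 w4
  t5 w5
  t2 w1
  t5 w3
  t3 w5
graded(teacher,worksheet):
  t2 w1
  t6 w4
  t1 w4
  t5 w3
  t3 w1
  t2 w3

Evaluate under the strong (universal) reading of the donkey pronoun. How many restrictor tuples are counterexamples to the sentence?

5

"it" takes "a worksheet" as antecedent — a donkey pronoun bound across the clause boundary.
Strong reading: for every (t,w) with designed(t,w), graded(t,w).
Restrictor pairs: (t1,w4) ✓  (t1,w5) ✗  (t2,w1) ✓  (t2,w3) ✓  (t3,w5) ✗  (t4,w3) ✗  (t4,w5) ✗  (t5,w3) ✓  (t5,w5) ✗  (t6,w4) ✓
Counterexamples (restrictor pairs failing the scope): 5.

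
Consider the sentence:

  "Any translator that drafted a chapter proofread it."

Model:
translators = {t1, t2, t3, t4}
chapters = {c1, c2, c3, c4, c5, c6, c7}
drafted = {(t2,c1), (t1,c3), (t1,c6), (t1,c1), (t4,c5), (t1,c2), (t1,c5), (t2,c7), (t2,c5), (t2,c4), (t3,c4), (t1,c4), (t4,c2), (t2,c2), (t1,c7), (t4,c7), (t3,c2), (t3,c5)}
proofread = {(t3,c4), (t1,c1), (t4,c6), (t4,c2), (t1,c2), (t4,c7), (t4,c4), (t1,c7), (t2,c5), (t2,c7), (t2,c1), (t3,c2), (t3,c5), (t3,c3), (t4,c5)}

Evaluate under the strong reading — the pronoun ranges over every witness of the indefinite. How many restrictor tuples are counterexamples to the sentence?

6

"it" takes "a chapter" as antecedent — a donkey pronoun bound across the clause boundary.
Strong reading: for every (t,c) with drafted(t,c), proofread(t,c).
Restrictor pairs: (t1,c1) ✓  (t1,c2) ✓  (t1,c3) ✗  (t1,c4) ✗  (t1,c5) ✗  (t1,c6) ✗  (t1,c7) ✓  (t2,c1) ✓  (t2,c2) ✗  (t2,c4) ✗  (t2,c5) ✓  (t2,c7) ✓  (t3,c2) ✓  (t3,c4) ✓  (t3,c5) ✓  (t4,c2) ✓  (t4,c5) ✓  (t4,c7) ✓
Counterexamples (restrictor pairs failing the scope): 6.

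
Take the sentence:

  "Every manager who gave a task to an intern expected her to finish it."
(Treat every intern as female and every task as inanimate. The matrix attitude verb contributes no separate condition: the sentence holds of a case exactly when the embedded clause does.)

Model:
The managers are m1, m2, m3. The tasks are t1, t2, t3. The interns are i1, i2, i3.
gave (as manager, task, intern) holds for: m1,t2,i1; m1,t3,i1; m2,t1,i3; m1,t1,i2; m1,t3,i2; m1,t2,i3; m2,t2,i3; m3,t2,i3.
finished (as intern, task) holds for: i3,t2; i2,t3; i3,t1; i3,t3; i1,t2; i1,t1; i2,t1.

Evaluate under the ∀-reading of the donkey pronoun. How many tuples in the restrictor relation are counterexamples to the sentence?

1

"her" takes "an intern" as antecedent and "it" takes "a task"; both are donkey pronouns co-varying with the restrictor.
Strong reading: for every (m,t,i) with gave(m,t,i), finished(i,t).
Restrictor triples: (m1,t1,i2)→finished(i2,t1) ✓  (m1,t2,i1)→finished(i1,t2) ✓  (m1,t2,i3)→finished(i3,t2) ✓  (m1,t3,i1)→finished(i1,t3) ✗  (m1,t3,i2)→finished(i2,t3) ✓  (m2,t1,i3)→finished(i3,t1) ✓  (m2,t2,i3)→finished(i3,t2) ✓  (m3,t2,i3)→finished(i3,t2) ✓
Counterexamples (restrictor triples failing the scope): 1.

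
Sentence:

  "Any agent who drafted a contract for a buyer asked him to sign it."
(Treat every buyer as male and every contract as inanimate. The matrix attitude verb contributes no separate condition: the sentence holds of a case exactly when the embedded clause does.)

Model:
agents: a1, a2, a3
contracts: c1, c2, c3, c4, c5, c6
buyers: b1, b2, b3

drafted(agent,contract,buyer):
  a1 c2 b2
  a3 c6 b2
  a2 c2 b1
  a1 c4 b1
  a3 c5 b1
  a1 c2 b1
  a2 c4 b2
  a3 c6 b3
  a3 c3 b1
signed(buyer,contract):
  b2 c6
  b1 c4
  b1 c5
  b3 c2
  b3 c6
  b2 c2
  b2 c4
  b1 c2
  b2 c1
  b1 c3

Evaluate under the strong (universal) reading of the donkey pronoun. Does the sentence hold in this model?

"him" takes "a buyer" as antecedent and "it" takes "a contract"; both are donkey pronouns co-varying with the restrictor.
Strong reading: for every (a,c,b) with drafted(a,c,b), signed(b,c).
Restrictor triples: (a1,c2,b1)→signed(b1,c2) ✓  (a1,c2,b2)→signed(b2,c2) ✓  (a1,c4,b1)→signed(b1,c4) ✓  (a2,c2,b1)→signed(b1,c2) ✓  (a2,c4,b2)→signed(b2,c4) ✓  (a3,c3,b1)→signed(b1,c3) ✓  (a3,c5,b1)→signed(b1,c5) ✓  (a3,c6,b2)→signed(b2,c6) ✓  (a3,c6,b3)→signed(b3,c6) ✓
Every restrictor triple satisfies the scope.

True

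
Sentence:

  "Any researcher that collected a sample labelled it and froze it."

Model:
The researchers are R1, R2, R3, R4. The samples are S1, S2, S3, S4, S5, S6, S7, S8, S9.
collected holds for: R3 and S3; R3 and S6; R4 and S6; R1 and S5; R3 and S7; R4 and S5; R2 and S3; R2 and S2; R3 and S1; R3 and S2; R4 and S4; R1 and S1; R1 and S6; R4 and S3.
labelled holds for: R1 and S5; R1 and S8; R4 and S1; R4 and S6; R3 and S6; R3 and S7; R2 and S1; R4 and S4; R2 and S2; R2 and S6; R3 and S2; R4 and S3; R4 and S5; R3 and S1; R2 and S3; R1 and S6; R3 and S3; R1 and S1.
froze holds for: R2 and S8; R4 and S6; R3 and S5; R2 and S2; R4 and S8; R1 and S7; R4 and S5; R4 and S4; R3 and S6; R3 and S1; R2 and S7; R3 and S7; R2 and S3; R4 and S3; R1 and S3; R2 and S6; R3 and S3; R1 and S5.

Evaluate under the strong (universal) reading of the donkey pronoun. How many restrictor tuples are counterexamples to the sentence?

3

"it" takes "a sample" as antecedent — a donkey pronoun bound across the clause boundary.
Strong reading: for every (r,s) with collected(r,s), labelled(r,s) ∧ froze(r,s).
Restrictor pairs: (R1,S1) ✗  (R1,S5) ✓  (R1,S6) ✗  (R2,S2) ✓  (R2,S3) ✓  (R3,S1) ✓  (R3,S2) ✗  (R3,S3) ✓  (R3,S6) ✓  (R3,S7) ✓  (R4,S3) ✓  (R4,S4) ✓  (R4,S5) ✓  (R4,S6) ✓
Counterexamples (restrictor pairs failing the scope): 3.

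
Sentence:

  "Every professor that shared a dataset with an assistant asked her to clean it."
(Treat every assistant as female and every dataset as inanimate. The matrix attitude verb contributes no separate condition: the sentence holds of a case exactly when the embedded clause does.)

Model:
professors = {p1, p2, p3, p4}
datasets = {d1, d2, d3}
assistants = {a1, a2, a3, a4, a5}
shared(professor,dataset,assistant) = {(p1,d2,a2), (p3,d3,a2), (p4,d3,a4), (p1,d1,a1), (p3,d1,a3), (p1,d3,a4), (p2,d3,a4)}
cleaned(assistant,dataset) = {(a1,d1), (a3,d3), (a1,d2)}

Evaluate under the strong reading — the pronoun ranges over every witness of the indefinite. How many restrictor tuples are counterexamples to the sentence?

6

"her" takes "an assistant" as antecedent and "it" takes "a dataset"; both are donkey pronouns co-varying with the restrictor.
Strong reading: for every (p,d,a) with shared(p,d,a), cleaned(a,d).
Restrictor triples: (p1,d1,a1)→cleaned(a1,d1) ✓  (p1,d2,a2)→cleaned(a2,d2) ✗  (p1,d3,a4)→cleaned(a4,d3) ✗  (p2,d3,a4)→cleaned(a4,d3) ✗  (p3,d1,a3)→cleaned(a3,d1) ✗  (p3,d3,a2)→cleaned(a2,d3) ✗  (p4,d3,a4)→cleaned(a4,d3) ✗
Counterexamples (restrictor triples failing the scope): 6.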